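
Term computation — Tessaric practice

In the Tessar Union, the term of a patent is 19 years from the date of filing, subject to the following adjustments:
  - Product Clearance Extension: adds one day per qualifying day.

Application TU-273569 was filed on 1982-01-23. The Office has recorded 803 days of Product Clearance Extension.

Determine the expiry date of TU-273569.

April 6, 2003

Base term: filing date + 19 years → 23 January 2001.
Product Clearance Extension: +803 days → 6 April 2003.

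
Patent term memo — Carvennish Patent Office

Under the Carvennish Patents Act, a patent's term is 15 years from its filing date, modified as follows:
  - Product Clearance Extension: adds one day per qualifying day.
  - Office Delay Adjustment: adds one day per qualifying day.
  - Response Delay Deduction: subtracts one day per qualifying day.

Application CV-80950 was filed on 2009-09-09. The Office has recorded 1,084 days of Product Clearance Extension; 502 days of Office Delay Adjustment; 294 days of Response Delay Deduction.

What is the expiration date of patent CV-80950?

Base term: filing date + 15 years → 9 September 2024.
Product Clearance Extension: +1084 days → 29 August 2027.
Office Delay Adjustment: +502 days → 12 January 2029.
Response Delay Deduction: −294 days → 24 March 2028.

2028-03-24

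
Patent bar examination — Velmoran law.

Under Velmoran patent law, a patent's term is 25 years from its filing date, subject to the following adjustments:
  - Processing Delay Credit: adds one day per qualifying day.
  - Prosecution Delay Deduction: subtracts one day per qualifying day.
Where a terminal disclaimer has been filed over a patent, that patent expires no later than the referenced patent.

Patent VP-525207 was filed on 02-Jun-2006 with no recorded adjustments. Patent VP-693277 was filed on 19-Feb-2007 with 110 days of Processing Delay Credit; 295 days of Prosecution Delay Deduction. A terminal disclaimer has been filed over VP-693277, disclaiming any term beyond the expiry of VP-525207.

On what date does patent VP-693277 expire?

June 2, 2031

Natural term of VP-693277:
  Base: filing + 25 years → 19 February 2032.
  Processing Delay Credit: +110 days → 8 June 2032.
  Prosecution Delay Deduction: −295 days → 18 August 2031.
Expiry of referenced patent VP-525207:
  Base: filing + 25 years → 2 June 2031.
Terminal disclaimer: VP-693277 expires on the earlier of 18 August 2031 and 2 June 2031.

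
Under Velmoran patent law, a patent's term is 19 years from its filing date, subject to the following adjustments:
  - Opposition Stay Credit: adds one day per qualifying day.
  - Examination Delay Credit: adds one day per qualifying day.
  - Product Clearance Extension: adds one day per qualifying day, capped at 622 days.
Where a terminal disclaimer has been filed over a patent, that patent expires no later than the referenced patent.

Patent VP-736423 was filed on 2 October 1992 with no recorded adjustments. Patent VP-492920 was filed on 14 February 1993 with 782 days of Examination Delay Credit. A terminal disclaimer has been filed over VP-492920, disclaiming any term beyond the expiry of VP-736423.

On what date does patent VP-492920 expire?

2011-10-02

Natural term of VP-492920:
  Base: filing + 19 years → 14 February 2012.
  Examination Delay Credit: +782 days → 6 April 2014.
Expiry of referenced patent VP-736423:
  Base: filing + 19 years → 2 October 2011.
Terminal disclaimer: VP-492920 expires on the earlier of 6 April 2014 and 2 October 2011.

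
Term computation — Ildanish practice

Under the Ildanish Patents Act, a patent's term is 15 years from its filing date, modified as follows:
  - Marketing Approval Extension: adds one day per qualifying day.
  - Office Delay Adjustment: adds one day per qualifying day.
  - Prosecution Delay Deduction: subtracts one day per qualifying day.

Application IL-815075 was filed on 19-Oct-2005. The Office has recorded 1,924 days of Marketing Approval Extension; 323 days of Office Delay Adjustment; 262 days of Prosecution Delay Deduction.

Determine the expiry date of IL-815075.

Base term: filing date + 15 years → 19 October 2020.
Marketing Approval Extension: +1924 days → 25 January 2026.
Office Delay Adjustment: +323 days → 14 December 2026.
Prosecution Delay Deduction: −262 days → 27 March 2026.

March 27, 2026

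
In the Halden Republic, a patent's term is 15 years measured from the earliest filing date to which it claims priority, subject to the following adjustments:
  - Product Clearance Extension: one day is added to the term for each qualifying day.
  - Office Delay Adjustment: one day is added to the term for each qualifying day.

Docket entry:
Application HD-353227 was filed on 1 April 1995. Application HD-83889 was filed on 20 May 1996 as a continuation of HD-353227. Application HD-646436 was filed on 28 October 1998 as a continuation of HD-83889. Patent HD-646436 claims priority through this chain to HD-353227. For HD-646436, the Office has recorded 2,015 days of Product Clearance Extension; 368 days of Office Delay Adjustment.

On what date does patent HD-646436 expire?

October 9, 2016

Earliest priority filing: 1 April 1995.
Base term: 1 April 1995 + 15 years → 1 April 2010.
Product Clearance Extension: +2015 days → 7 October 2015.
Office Delay Adjustment: +368 days → 9 October 2016.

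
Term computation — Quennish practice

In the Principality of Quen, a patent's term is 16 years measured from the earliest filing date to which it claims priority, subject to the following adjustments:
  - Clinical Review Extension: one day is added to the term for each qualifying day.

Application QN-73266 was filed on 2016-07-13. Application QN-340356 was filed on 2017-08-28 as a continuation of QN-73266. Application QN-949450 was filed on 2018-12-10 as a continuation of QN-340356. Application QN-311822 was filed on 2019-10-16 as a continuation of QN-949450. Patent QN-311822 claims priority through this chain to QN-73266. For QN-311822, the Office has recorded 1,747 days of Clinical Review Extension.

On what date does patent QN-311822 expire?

2037-04-25

Earliest priority filing: 13 July 2016.
Base term: 13 July 2016 + 16 years → 13 July 2032.
Clinical Review Extension: +1747 days → 25 April 2037.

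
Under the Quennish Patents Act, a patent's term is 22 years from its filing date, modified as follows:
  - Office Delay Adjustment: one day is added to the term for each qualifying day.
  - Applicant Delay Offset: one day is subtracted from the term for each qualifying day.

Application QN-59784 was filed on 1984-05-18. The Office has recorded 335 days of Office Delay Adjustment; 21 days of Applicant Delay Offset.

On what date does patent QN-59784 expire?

Base term: filing date + 22 years → 18 May 2006.
Office Delay Adjustment: +335 days → 18 April 2007.
Applicant Delay Offset: −21 days → 28 March 2007.

March 28, 2007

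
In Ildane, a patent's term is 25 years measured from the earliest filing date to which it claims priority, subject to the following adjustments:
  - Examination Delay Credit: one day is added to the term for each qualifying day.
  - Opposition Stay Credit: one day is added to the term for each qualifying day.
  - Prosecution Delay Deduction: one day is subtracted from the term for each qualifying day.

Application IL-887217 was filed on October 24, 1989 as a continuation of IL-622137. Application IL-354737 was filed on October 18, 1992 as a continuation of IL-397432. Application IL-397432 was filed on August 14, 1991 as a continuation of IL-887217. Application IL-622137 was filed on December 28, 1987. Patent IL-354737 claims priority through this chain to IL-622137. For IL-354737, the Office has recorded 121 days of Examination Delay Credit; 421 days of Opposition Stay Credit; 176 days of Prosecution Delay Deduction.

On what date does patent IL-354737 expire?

2013-12-29

Earliest priority filing: 28 December 1987.
Base term: 28 December 1987 + 25 years → 28 December 2012.
Examination Delay Credit: +121 days → 28 April 2013.
Opposition Stay Credit: +421 days → 23 June 2014.
Prosecution Delay Deduction: −176 days → 29 December 2013.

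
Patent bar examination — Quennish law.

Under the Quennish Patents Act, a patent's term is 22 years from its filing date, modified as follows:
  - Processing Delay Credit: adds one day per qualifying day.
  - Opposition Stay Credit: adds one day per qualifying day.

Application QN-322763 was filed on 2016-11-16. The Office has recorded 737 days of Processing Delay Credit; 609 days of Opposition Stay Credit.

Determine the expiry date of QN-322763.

Base term: filing date + 22 years → 16 November 2038.
Processing Delay Credit: +737 days → 22 November 2040.
Opposition Stay Credit: +609 days → 24 July 2042.

July 24, 2042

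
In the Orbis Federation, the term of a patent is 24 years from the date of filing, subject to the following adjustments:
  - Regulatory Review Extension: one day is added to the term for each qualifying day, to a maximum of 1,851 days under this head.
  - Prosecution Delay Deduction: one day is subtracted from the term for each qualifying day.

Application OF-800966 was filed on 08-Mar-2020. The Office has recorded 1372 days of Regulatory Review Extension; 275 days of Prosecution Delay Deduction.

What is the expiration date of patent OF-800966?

2047-03-10

Base term: filing date + 24 years → 8 March 2044.
Regulatory Review Extension: 1372 days (within the 1851-day cap) → +1372 days → 10 December 2047.
Prosecution Delay Deduction: −275 days → 10 March 2047.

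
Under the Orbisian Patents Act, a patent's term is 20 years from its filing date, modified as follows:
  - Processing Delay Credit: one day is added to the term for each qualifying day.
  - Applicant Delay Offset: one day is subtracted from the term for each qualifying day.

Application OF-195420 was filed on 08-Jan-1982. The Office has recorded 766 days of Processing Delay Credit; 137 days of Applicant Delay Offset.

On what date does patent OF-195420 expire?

Base term: filing date + 20 years → 8 January 2002.
Processing Delay Credit: +766 days → 13 February 2004.
Applicant Delay Offset: −137 days → 29 September 2003.

2003-09-29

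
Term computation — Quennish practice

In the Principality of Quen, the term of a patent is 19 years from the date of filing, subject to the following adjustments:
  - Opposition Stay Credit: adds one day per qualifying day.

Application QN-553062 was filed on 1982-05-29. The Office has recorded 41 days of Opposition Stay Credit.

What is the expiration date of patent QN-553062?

July 9, 2001

Base term: filing date + 19 years → 29 May 2001.
Opposition Stay Credit: +41 days → 9 July 2001.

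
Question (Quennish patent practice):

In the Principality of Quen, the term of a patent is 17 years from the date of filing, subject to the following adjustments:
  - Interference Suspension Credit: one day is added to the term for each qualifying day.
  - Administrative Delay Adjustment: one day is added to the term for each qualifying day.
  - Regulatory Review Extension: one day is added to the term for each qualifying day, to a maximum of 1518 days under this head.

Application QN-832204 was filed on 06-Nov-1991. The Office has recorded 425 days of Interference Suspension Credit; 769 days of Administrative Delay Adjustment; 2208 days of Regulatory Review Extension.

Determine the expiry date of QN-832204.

Base term: filing date + 17 years → 6 November 2008.
Interference Suspension Credit: +425 days → 5 January 2010.
Administrative Delay Adjustment: +769 days → 13 February 2012.
Regulatory Review Extension: 2208 days claimed exceeds the 1518-day cap, so +1518 days → 10 April 2016.

2016-04-10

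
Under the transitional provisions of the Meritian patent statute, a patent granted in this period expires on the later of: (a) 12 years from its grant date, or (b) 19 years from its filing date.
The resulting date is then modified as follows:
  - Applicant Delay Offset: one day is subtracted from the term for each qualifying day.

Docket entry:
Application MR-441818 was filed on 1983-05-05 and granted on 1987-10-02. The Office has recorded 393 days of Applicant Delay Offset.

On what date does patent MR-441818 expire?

(a) grant + 12 years → 2 October 1999.
(b) filing + 19 years → 5 May 2002.
Later of the two: 5 May 2002.
Applicant Delay Offset: −393 days → 7 April 2001.

2001-04-07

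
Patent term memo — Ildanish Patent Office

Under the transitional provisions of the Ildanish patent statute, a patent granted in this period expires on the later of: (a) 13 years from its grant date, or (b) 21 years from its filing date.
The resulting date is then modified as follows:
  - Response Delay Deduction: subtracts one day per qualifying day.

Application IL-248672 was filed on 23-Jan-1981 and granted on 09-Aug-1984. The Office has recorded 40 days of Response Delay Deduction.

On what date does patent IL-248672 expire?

(a) grant + 13 years → 9 August 1997.
(b) filing + 21 years → 23 January 2002.
Later of the two: 23 January 2002.
Response Delay Deduction: −40 days → 14 December 2001.

December 14, 2001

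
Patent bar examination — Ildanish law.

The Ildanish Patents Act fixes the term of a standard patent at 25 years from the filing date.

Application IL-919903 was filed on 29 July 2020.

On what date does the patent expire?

July 29, 2045

Filing date + 25 years → 29 July 2045.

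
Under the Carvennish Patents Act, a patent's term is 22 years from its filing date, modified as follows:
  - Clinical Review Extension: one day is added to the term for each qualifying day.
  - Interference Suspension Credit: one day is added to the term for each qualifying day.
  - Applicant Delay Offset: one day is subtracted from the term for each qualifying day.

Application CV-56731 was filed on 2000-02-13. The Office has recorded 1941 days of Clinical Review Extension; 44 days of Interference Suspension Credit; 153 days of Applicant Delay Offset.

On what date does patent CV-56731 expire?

Base term: filing date + 22 years → 13 February 2022.
Clinical Review Extension: +1941 days → 8 June 2027.
Interference Suspension Credit: +44 days → 22 July 2027.
Applicant Delay Offset: −153 days → 19 February 2027.

February 19, 2027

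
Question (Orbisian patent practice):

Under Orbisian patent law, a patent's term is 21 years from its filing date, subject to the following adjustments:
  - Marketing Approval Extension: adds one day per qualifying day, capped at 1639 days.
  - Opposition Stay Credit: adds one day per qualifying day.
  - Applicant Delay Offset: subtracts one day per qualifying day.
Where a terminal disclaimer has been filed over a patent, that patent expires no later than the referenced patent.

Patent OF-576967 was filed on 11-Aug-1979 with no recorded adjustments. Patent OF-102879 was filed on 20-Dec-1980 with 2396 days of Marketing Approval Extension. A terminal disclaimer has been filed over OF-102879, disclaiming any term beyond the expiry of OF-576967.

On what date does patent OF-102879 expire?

2000-08-11

Natural term of OF-102879:
  Base: filing + 21 years → 20 December 2001.
  Marketing Approval Extension: 2396 days claimed exceeds the 1639-day cap, so +1639 days → 16 June 2006.
Expiry of referenced patent OF-576967:
  Base: filing + 21 years → 11 August 2000.
Terminal disclaimer: OF-102879 expires on the earlier of 16 June 2006 and 11 August 2000.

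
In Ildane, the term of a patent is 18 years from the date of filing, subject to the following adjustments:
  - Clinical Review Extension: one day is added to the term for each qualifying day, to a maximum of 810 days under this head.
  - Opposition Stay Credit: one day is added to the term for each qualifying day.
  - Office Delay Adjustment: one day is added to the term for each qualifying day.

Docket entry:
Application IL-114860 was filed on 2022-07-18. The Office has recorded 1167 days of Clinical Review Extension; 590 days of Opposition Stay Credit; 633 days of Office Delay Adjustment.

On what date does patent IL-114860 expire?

February 10, 2046

Base term: filing date + 18 years → 18 July 2040.
Clinical Review Extension: 1167 days claimed exceeds the 810-day cap, so +810 days → 6 October 2042.
Opposition Stay Credit: +590 days → 18 May 2044.
Office Delay Adjustment: +633 days → 10 February 2046.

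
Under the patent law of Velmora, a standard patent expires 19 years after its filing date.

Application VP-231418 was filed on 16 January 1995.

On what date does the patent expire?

January 16, 2014

Filing date + 19 years → 16 January 2014.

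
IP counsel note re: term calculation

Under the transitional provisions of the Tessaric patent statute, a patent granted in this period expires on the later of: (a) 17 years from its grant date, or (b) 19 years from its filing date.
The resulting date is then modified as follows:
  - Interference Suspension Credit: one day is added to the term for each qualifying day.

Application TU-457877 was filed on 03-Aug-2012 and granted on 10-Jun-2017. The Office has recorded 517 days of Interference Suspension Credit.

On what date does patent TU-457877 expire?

November 9, 2035

(a) grant + 17 years → 10 June 2034.
(b) filing + 19 years → 3 August 2031.
Later of the two: 10 June 2034.
Interference Suspension Credit: +517 days → 9 November 2035.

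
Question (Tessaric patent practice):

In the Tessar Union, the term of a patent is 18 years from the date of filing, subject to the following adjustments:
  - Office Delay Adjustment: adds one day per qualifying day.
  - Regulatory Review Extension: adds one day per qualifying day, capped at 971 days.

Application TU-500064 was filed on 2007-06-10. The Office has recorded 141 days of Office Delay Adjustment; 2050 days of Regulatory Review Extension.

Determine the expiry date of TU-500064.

Base term: filing date + 18 years → 10 June 2025.
Office Delay Adjustment: +141 days → 29 October 2025.
Regulatory Review Extension: 2050 days claimed exceeds the 971-day cap, so +971 days → 26 June 2028.

June 26, 2028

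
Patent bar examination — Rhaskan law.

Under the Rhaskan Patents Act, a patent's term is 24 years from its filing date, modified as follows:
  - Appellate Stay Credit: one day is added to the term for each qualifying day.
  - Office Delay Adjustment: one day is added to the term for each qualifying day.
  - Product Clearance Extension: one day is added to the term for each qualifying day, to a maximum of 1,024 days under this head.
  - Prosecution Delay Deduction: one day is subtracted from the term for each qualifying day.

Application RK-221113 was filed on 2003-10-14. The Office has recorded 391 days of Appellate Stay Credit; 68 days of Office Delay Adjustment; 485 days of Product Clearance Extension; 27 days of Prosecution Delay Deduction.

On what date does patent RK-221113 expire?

April 18, 2030

Base term: filing date + 24 years → 14 October 2027.
Appellate Stay Credit: +391 days → 8 November 2028.
Office Delay Adjustment: +68 days → 15 January 2029.
Product Clearance Extension: 485 days (within the 1024-day cap) → +485 days → 15 May 2030.
Prosecution Delay Deduction: −27 days → 18 April 2030.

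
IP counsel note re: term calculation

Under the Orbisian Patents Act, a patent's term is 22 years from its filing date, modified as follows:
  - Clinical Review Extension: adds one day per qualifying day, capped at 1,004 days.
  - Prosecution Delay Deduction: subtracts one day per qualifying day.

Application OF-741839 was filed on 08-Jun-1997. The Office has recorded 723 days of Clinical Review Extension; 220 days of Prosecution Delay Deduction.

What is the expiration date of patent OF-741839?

Base term: filing date + 22 years → 8 June 2019.
Clinical Review Extension: 723 days (within the 1004-day cap) → +723 days → 31 May 2021.
Prosecution Delay Deduction: −220 days → 23 October 2020.

2020-10-23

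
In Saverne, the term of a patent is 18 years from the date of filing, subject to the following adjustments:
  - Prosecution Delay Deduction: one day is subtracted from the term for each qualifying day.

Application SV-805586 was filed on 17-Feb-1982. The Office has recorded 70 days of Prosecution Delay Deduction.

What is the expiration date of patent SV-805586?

Base term: filing date + 18 years → 17 February 2000.
Prosecution Delay Deduction: −70 days → 9 December 1999.

December 9, 1999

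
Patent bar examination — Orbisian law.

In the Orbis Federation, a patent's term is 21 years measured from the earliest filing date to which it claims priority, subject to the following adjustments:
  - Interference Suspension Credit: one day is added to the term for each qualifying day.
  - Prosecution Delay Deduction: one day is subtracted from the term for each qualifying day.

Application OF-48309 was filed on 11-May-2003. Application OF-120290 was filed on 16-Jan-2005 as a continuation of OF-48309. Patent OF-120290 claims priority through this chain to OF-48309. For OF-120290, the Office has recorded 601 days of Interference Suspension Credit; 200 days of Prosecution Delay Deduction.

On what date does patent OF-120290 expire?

Earliest priority filing: 11 May 2003.
Base term: 11 May 2003 + 21 years → 11 May 2024.
Interference Suspension Credit: +601 days → 2 January 2026.
Prosecution Delay Deduction: −200 days → 16 June 2025.

2025-06-16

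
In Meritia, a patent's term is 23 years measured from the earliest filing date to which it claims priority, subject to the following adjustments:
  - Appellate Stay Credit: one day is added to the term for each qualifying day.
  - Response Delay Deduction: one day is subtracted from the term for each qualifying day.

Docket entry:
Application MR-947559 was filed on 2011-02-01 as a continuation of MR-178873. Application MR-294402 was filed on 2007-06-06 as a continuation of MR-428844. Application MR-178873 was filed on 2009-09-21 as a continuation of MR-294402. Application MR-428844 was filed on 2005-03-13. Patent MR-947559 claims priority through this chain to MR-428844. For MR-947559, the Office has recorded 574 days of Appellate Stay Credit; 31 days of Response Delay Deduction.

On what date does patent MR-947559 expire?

Earliest priority filing: 13 March 2005.
Base term: 13 March 2005 + 23 years → 13 March 2028.
Appellate Stay Credit: +574 days → 8 October 2029.
Response Delay Deduction: −31 days → 7 September 2029.

2029-09-07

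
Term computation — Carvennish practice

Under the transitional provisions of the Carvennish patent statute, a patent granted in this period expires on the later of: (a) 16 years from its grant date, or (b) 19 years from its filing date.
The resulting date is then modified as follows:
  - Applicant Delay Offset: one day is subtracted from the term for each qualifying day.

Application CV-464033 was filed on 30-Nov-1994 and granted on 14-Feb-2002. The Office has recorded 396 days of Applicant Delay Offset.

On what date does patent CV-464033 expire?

2017-01-14

(a) grant + 16 years → 14 February 2018.
(b) filing + 19 years → 30 November 2013.
Later of the two: 14 February 2018.
Applicant Delay Offset: −396 days → 14 January 2017.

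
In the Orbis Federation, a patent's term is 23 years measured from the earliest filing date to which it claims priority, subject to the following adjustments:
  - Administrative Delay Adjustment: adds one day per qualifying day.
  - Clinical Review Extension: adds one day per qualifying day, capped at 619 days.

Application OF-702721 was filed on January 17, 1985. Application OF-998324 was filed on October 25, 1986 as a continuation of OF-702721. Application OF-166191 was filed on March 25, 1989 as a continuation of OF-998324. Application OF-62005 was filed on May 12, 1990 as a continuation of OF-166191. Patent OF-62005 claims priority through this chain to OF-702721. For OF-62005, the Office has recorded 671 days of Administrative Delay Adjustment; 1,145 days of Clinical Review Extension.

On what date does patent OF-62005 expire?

July 30, 2011

Earliest priority filing: 17 January 1985.
Base term: 17 January 1985 + 23 years → 17 January 2008.
Administrative Delay Adjustment: +671 days → 18 November 2009.
Clinical Review Extension: 1145 days claimed exceeds the 619-day cap, so +619 days → 30 July 2011.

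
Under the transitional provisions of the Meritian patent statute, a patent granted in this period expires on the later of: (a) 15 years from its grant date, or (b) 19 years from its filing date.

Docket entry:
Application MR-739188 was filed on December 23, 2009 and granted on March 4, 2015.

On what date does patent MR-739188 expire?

2030-03-04

(a) grant + 15 years → 4 March 2030.
(b) filing + 19 years → 23 December 2028.
Later of the two: 4 March 2030.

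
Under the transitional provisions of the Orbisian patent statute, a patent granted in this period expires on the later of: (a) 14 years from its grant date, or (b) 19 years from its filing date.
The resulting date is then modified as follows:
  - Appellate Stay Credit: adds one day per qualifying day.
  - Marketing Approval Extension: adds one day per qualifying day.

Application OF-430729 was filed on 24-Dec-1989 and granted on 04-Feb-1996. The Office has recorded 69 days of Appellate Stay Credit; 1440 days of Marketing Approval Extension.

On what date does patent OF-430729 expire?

(a) grant + 14 years → 4 February 2010.
(b) filing + 19 years → 24 December 2008.
Later of the two: 4 February 2010.
Appellate Stay Credit: +69 days → 14 April 2010.
Marketing Approval Extension: +1440 days → 24 March 2014.

March 24, 2014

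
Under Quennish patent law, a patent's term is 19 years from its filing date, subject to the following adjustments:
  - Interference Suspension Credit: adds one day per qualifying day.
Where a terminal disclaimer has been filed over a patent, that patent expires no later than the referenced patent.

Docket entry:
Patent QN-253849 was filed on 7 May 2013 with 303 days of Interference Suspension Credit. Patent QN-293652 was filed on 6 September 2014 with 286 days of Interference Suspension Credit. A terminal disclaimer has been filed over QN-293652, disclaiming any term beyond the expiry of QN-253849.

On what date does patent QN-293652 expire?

2033-03-06

Natural term of QN-293652:
  Base: filing + 19 years → 6 September 2033.
  Interference Suspension Credit: +286 days → 19 June 2034.
Expiry of referenced patent QN-253849:
  Base: filing + 19 years → 7 May 2032.
  Interference Suspension Credit: +303 days → 6 March 2033.
Terminal disclaimer: QN-293652 expires on the earlier of 19 June 2034 and 6 March 2033.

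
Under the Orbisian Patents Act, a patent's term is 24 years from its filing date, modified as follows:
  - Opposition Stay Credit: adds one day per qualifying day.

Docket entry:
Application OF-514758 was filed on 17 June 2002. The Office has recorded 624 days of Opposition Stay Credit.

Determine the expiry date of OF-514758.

2028-03-02

Base term: filing date + 24 years → 17 June 2026.
Opposition Stay Credit: +624 days → 2 March 2028.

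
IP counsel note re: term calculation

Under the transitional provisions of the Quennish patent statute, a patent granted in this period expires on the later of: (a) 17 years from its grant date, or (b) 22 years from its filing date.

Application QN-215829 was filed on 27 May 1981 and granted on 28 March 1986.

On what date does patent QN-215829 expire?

2003-05-27

(a) grant + 17 years → 28 March 2003.
(b) filing + 22 years → 27 May 2003.
Later of the two: 27 May 2003.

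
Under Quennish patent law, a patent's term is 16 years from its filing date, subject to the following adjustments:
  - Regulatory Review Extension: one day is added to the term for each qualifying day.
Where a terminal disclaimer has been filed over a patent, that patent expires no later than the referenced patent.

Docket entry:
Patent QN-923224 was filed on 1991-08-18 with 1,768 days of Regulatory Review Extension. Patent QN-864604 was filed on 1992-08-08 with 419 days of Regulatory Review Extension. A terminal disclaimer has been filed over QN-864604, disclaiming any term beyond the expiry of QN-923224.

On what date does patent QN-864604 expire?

Natural term of QN-864604:
  Base: filing + 16 years → 8 August 2008.
  Regulatory Review Extension: +419 days → 1 October 2009.
Expiry of referenced patent QN-923224:
  Base: filing + 16 years → 18 August 2007.
  Regulatory Review Extension: +1768 days → 20 June 2012.
Terminal disclaimer: QN-864604 expires on the earlier of 1 October 2009 and 20 June 2012.

2009-10-01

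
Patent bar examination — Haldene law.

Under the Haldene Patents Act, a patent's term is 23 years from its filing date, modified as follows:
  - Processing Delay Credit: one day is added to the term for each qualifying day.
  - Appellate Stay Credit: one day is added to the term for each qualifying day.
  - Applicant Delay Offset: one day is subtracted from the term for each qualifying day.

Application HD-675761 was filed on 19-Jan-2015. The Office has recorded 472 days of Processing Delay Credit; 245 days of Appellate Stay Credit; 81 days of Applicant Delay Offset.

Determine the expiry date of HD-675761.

Base term: filing date + 23 years → 19 January 2038.
Processing Delay Credit: +472 days → 6 May 2039.
Appellate Stay Credit: +245 days → 6 January 2040.
Applicant Delay Offset: −81 days → 17 October 2039.

October 17, 2039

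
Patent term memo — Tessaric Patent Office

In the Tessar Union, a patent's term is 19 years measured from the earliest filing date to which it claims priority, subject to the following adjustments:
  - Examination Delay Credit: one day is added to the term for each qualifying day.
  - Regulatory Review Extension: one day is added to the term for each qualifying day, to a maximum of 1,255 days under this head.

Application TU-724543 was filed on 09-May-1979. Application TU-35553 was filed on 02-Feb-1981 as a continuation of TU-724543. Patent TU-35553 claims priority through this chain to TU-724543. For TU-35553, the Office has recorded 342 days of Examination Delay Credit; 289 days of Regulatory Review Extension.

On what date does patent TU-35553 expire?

2000-01-30

Earliest priority filing: 9 May 1979.
Base term: 9 May 1979 + 19 years → 9 May 1998.
Examination Delay Credit: +342 days → 16 April 1999.
Regulatory Review Extension: 289 days (within the 1255-day cap) → +289 days → 30 January 2000.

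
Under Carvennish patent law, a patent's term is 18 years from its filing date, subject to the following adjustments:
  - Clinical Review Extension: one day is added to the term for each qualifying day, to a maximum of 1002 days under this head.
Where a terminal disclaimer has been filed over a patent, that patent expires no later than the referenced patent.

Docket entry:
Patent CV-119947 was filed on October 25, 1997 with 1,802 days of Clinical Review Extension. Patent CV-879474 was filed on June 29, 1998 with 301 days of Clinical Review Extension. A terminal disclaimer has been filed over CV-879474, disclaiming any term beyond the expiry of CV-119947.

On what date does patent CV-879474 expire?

Natural term of CV-879474:
  Base: filing + 18 years → 29 June 2016.
  Clinical Review Extension: 301 days (within the 1002-day cap) → +301 days → 26 April 2017.
Expiry of referenced patent CV-119947:
  Base: filing + 18 years → 25 October 2015.
  Clinical Review Extension: 1802 days claimed exceeds the 1002-day cap, so +1002 days → 23 July 2018.
Terminal disclaimer: CV-879474 expires on the earlier of 26 April 2017 and 23 July 2018.

2017-04-26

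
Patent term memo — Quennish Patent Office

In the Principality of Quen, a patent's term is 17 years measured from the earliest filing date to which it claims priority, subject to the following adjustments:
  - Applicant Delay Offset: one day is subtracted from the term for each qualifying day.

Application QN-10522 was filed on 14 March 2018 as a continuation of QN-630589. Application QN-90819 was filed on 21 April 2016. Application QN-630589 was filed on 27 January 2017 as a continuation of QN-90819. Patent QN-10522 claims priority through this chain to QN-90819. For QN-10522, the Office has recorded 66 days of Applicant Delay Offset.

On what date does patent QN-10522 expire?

Earliest priority filing: 21 April 2016.
Base term: 21 April 2016 + 17 years → 21 April 2033.
Applicant Delay Offset: −66 days → 14 February 2033.

February 14, 2033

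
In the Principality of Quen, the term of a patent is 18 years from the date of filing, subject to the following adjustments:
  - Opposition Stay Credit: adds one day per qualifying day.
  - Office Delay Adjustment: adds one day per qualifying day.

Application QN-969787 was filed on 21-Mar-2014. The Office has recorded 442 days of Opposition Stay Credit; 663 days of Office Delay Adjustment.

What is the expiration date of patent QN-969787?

Base term: filing date + 18 years → 21 March 2032.
Opposition Stay Credit: +442 days → 6 June 2033.
Office Delay Adjustment: +663 days → 31 March 2035.

2035-03-31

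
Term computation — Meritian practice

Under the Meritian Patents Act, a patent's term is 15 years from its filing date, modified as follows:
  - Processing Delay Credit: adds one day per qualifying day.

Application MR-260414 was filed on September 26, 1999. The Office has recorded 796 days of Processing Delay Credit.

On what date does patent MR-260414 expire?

November 30, 2016

Base term: filing date + 15 years → 26 September 2014.
Processing Delay Credit: +796 days → 30 November 2016.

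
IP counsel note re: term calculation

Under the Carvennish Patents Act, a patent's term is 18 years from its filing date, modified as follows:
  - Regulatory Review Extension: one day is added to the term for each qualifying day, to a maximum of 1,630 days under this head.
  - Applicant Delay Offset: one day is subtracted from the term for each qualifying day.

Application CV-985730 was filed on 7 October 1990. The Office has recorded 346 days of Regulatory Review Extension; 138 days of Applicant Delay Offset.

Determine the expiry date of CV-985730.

Base term: filing date + 18 years → 7 October 2008.
Regulatory Review Extension: 346 days (within the 1630-day cap) → +346 days → 18 September 2009.
Applicant Delay Offset: −138 days → 3 May 2009.

2009-05-03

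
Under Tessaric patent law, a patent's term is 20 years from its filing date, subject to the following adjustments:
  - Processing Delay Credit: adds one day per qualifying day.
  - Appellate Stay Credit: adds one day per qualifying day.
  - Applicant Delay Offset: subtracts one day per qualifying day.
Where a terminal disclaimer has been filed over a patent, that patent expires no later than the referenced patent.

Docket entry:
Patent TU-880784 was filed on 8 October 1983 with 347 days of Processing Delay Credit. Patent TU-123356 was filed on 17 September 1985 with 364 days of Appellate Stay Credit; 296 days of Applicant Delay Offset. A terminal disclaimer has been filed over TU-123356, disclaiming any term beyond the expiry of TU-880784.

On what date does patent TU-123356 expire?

Natural term of TU-123356:
  Base: filing + 20 years → 17 September 2005.
  Appellate Stay Credit: +364 days → 16 September 2006.
  Applicant Delay Offset: −296 days → 24 November 2005.
Expiry of referenced patent TU-880784:
  Base: filing + 20 years → 8 October 2003.
  Processing Delay Credit: +347 days → 19 September 2004.
Terminal disclaimer: TU-123356 expires on the earlier of 24 November 2005 and 19 September 2004.

2004-09-19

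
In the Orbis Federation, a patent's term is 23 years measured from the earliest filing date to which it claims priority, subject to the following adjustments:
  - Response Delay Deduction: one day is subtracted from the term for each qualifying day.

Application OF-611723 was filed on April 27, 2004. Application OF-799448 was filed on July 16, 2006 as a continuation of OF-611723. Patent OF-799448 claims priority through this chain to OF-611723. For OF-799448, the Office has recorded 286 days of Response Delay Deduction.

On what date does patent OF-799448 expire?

Earliest priority filing: 27 April 2004.
Base term: 27 April 2004 + 23 years → 27 April 2027.
Response Delay Deduction: −286 days → 15 July 2026.

July 15, 2026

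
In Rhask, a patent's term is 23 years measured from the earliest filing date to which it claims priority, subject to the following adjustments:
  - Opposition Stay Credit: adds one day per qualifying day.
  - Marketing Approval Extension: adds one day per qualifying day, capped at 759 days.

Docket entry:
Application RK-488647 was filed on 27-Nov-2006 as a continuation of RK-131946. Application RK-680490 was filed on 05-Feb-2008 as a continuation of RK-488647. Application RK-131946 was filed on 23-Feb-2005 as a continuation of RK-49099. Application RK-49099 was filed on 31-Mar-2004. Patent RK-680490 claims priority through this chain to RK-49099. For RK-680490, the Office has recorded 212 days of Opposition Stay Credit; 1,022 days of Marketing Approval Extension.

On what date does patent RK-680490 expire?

Earliest priority filing: 31 March 2004.
Base term: 31 March 2004 + 23 years → 31 March 2027.
Opposition Stay Credit: +212 days → 29 October 2027.
Marketing Approval Extension: 1022 days claimed exceeds the 759-day cap, so +759 days → 26 November 2029.

November 26, 2029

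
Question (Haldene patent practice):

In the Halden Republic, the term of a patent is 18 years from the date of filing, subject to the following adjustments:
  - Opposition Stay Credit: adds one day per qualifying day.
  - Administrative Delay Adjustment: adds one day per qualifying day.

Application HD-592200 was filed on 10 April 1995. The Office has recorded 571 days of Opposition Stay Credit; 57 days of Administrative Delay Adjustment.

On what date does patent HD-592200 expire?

December 29, 2014

Base term: filing date + 18 years → 10 April 2013.
Opposition Stay Credit: +571 days → 2 November 2014.
Administrative Delay Adjustment: +57 days → 29 December 2014.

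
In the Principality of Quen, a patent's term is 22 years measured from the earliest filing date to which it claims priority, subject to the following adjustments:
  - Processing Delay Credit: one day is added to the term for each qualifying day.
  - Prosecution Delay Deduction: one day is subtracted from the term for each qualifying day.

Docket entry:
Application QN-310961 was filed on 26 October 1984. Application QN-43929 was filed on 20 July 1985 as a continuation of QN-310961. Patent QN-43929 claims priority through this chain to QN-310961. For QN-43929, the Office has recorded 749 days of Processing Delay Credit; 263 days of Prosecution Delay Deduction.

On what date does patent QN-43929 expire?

February 24, 2008

Earliest priority filing: 26 October 1984.
Base term: 26 October 1984 + 22 years → 26 October 2006.
Processing Delay Credit: +749 days → 13 November 2008.
Prosecution Delay Deduction: −263 days → 24 February 2008.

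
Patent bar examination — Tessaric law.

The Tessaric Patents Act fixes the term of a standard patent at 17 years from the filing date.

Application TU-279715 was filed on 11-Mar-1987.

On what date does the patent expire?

Filing date + 17 years → 11 March 2004.

2004-03-11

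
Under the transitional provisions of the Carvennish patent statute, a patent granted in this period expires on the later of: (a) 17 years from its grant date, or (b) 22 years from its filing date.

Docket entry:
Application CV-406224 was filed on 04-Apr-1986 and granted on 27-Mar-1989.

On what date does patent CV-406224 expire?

(a) grant + 17 years → 27 March 2006.
(b) filing + 22 years → 4 April 2008.
Later of the two: 4 April 2008.

2008-04-04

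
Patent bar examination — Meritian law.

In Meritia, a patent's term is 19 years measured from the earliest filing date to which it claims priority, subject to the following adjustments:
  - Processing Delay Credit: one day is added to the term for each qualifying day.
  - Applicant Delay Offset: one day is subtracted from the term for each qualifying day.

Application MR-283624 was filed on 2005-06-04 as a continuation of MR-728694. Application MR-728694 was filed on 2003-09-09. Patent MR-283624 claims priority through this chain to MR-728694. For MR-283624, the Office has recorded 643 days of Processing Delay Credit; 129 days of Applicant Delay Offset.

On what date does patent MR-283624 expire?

Earliest priority filing: 9 September 2003.
Base term: 9 September 2003 + 19 years → 9 September 2022.
Processing Delay Credit: +643 days → 13 June 2024.
Applicant Delay Offset: −129 days → 5 February 2024.

2024-02-05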